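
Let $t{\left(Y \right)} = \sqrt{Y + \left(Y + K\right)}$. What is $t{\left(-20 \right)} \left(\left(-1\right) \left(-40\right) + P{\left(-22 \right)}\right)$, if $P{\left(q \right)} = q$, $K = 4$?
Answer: $108 i \approx 108.0 i$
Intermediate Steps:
$t{\left(Y \right)} = \sqrt{4 + 2 Y}$ ($t{\left(Y \right)} = \sqrt{Y + \left(Y + 4\right)} = \sqrt{Y + \left(4 + Y\right)} = \sqrt{4 + 2 Y}$)
$t{\left(-20 \right)} \left(\left(-1\right) \left(-40\right) + P{\left(-22 \right)}\right) = \sqrt{4 + 2 \left(-20\right)} \left(\left(-1\right) \left(-40\right) - 22\right) = \sqrt{4 - 40} \left(40 - 22\right) = \sqrt{-36} \cdot 18 = 6 i 18 = 108 i$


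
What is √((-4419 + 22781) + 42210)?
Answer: 2*√15143 ≈ 246.11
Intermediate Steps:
√((-4419 + 22781) + 42210) = √(18362 + 42210) = √60572 = 2*√15143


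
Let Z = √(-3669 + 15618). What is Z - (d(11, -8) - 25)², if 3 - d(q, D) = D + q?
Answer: -625 + √11949 ≈ -515.69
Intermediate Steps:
d(q, D) = 3 - D - q (d(q, D) = 3 - (D + q) = 3 + (-D - q) = 3 - D - q)
Z = √11949 ≈ 109.31
Z - (d(11, -8) - 25)² = √11949 - ((3 - 1*(-8) - 1*11) - 25)² = √11949 - ((3 + 8 - 11) - 25)² = √11949 - (0 - 25)² = √11949 - 1*(-25)² = √11949 - 1*625 = √11949 - 625 = -625 + √11949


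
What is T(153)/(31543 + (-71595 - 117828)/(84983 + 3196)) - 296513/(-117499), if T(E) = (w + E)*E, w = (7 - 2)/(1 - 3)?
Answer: 1268038556981/389735253076 ≈ 3.2536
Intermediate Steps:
w = -5/2 (w = 5/(-2) = 5*(-½) = -5/2 ≈ -2.5000)
T(E) = E*(-5/2 + E) (T(E) = (-5/2 + E)*E = E*(-5/2 + E))
T(153)/(31543 + (-71595 - 117828)/(84983 + 3196)) - 296513/(-117499) = ((½)*153*(-5 + 2*153))/(31543 + (-71595 - 117828)/(84983 + 3196)) - 296513/(-117499) = ((½)*153*(-5 + 306))/(31543 - 189423/88179) - 296513*(-1/117499) = ((½)*153*301)/(31543 - 189423*1/88179) + 296513/117499 = 46053/(2*(31543 - 4857/2261)) + 296513/117499 = 46053/(2*(71313866/2261)) + 296513/117499 = (46053/2)*(2261/71313866) + 296513/117499 = 2421531/3316924 + 296513/117499 = 1268038556981/389735253076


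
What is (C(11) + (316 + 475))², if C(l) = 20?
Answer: 657721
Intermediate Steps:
(C(11) + (316 + 475))² = (20 + (316 + 475))² = (20 + 791)² = 811² = 657721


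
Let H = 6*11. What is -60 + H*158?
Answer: 10368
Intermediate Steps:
H = 66
-60 + H*158 = -60 + 66*158 = -60 + 10428 = 10368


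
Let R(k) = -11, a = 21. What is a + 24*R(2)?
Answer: -243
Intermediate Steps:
a + 24*R(2) = 21 + 24*(-11) = 21 - 264 = -243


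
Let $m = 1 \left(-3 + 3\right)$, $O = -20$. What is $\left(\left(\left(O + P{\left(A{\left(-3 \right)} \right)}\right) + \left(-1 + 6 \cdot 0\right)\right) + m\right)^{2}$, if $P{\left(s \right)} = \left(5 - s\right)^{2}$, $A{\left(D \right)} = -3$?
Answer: $1849$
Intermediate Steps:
$m = 0$ ($m = 1 \cdot 0 = 0$)
$\left(\left(\left(O + P{\left(A{\left(-3 \right)} \right)}\right) + \left(-1 + 6 \cdot 0\right)\right) + m\right)^{2} = \left(\left(\left(-20 + \left(-5 - 3\right)^{2}\right) + \left(-1 + 6 \cdot 0\right)\right) + 0\right)^{2} = \left(\left(\left(-20 + \left(-8\right)^{2}\right) + \left(-1 + 0\right)\right) + 0\right)^{2} = \left(\left(\left(-20 + 64\right) - 1\right) + 0\right)^{2} = \left(\left(44 - 1\right) + 0\right)^{2} = \left(43 + 0\right)^{2} = 43^{2} = 1849$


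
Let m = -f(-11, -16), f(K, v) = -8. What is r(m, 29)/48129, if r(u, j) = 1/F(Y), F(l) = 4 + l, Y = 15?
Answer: 1/914451 ≈ 1.0936e-6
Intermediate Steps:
m = 8 (m = -1*(-8) = 8)
r(u, j) = 1/19 (r(u, j) = 1/(4 + 15) = 1/19)
r(m, 29)/48129 = (1/19)/48129 = (1/19)*(1/48129) = 1/914451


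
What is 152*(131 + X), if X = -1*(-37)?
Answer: 25536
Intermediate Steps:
X = 37
152*(131 + X) = 152*(131 + 37) = 152*168 = 25536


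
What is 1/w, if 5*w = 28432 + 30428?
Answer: 1/11772 ≈ 8.4947e-5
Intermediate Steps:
w = 11772 (w = (28432 + 30428)/5 = (⅕)*58860 = 11772)
1/w = 1/11772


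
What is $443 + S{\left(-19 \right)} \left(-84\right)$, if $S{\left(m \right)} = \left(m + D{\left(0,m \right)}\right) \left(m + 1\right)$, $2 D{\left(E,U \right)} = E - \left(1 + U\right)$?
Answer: $-14677$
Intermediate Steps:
$D{\left(E,U \right)} = - \frac{1}{2} + \frac{E}{2} - \frac{U}{2}$ ($D{\left(E,U \right)} = \frac{E - \left(1 + U\right)}{2} = \frac{-1 + E - U}{2} = - \frac{1}{2} + \frac{E}{2} - \frac{U}{2}$)
$S{\left(m \right)} = \left(1 + m\right) \left(- \frac{1}{2} + \frac{m}{2}\right)$ ($S{\left(m \right)} = \left(m - \left(\frac{1}{2} + \frac{m}{2}\right)\right) \left(m + 1\right) = \left(m - \left(\frac{1}{2} + \frac{m}{2}\right)\right) \left(1 + m\right) = \left(- \frac{1}{2} + \frac{m}{2}\right) \left(1 + m\right) = \left(1 + m\right) \left(- \frac{1}{2} + \frac{m}{2}\right)$)
$443 + S{\left(-19 \right)} \left(-84\right) = 443 + \left(- \frac{1}{2} + \frac{\left(-19\right)^{2}}{2}\right) \left(-84\right) = 443 + \left(- \frac{1}{2} + \frac{1}{2} \cdot 361\right) \left(-84\right) = 443 + \left(- \frac{1}{2} + \frac{361}{2}\right) \left(-84\right) = 443 + 180 \left(-84\right) = 443 - 15120 = -14677$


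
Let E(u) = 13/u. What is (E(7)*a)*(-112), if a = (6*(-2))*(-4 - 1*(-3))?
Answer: -2496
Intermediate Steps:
a = 12 (a = -12*(-4 + 3) = -12*(-1) = 12)
(E(7)*a)*(-112) = ((13/7)*12)*(-112) = (156/7)*(-112) = -2496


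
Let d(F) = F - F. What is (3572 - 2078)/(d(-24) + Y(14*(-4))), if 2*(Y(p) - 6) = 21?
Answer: 996/11 ≈ 90.545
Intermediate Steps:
Y(p) = 33/2 (Y(p) = 6 + (½)*21 = 6 + 21/2 = 33/2)
d(F) = 0
(3572 - 2078)/(d(-24) + Y(14*(-4))) = (3572 - 2078)/(0 + 33/2) = 1494/(33/2) = 1494*(2/33) = 996/11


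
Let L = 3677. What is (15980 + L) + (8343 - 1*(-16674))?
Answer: 44674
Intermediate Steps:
(15980 + L) + (8343 - 1*(-16674)) = (15980 + 3677) + (8343 - 1*(-16674)) = 19657 + (8343 + 16674) = 19657 + 25017 = 44674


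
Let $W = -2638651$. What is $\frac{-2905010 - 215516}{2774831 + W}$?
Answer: $- \frac{1560263}{68090} \approx -22.915$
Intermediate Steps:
$\frac{-2905010 - 215516}{2774831 + W} = \frac{-2905010 - 215516}{2774831 - 2638651} = - \frac{3120526}{136180} = \left(-3120526\right) \frac{1}{136180} = - \frac{1560263}{68090}$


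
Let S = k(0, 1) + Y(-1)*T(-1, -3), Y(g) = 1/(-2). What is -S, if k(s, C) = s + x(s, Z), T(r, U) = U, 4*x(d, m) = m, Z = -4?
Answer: -1/2 ≈ -0.50000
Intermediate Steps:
x(d, m) = m/4
k(s, C) = -1 + s (k(s, C) = s + (1/4)*(-4) = s - 1 = -1 + s)
Y(g) = -1/2 (Y(g) = 1*(-1/2) = -1/2)
S = 1/2 (S = (-1 + 0) - 1/2*(-3) = -1 + 3/2 = 1/2 ≈ 0.50000)
-S = -1*1/2 = -1/2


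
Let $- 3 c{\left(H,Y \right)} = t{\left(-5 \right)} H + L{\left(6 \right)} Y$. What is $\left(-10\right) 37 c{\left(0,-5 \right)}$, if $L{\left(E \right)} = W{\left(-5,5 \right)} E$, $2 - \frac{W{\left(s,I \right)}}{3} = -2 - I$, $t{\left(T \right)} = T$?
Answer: $-99900$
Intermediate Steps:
$W{\left(s,I \right)} = 12 + 3 I$ ($W{\left(s,I \right)} = 6 - 3 \left(-2 - I\right) = 6 + \left(6 + 3 I\right) = 12 + 3 I$)
$L{\left(E \right)} = 27 E$ ($L{\left(E \right)} = \left(12 + 3 \cdot 5\right) E = \left(12 + 15\right) E = 27 E$)
$c{\left(H,Y \right)} = - 54 Y + \frac{5 H}{3}$ ($c{\left(H,Y \right)} = - \frac{- 5 H + 27 \cdot 6 Y}{3} = - \frac{- 5 H + 162 Y}{3} = - 54 Y + \frac{5 H}{3}$)
$\left(-10\right) 37 c{\left(0,-5 \right)} = \left(-10\right) 37 \left(\left(-54\right) \left(-5\right) + \frac{5}{3} \cdot 0\right) = - 370 \left(270 + 0\right) = \left(-370\right) 270 = -99900$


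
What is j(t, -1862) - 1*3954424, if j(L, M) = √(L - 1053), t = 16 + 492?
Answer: -3954424 + I*√545 ≈ -3.9544e+6 + 23.345*I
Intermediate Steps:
t = 508
j(L, M) = √(-1053 + L)
j(t, -1862) - 1*3954424 = √(-1053 + 508) - 1*3954424 = √(-545) - 3954424 = I*√545 - 3954424 = -3954424 + I*√545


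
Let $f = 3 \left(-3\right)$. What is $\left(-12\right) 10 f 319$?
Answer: $344520$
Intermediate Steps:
$f = -9$
$\left(-12\right) 10 f 319 = \left(-12\right) 10 \left(-9\right) 319 = \left(-120\right) \left(-9\right) 319 = 1080 \cdot 319 = 344520$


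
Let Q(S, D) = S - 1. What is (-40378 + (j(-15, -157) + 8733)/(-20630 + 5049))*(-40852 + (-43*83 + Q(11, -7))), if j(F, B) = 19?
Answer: 27940664150070/15581 ≈ 1.7933e+9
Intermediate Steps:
Q(S, D) = -1 + S
(-40378 + (j(-15, -157) + 8733)/(-20630 + 5049))*(-40852 + (-43*83 + Q(11, -7))) = (-40378 + (19 + 8733)/(-20630 + 5049))*(-40852 + (-43*83 + (-1 + 11))) = (-40378 + 8752/(-15581))*(-40852 + (-3569 + 10)) = (-40378 + 8752*(-1/15581))*(-40852 - 3559) = (-40378 - 8752/15581)*(-44411) = -629138370/15581*(-44411) = 27940664150070/15581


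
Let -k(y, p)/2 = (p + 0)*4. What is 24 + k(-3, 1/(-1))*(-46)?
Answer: -344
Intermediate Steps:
k(y, p) = -8*p (k(y, p) = -2*(p + 0)*4 = -2*p*4 = -8*p)
24 + k(-3, 1/(-1))*(-46) = 24 - 8/(-1)*(-46) = 24 - 8*(-1)*(-46) = 24 + 8*(-46) = 24 - 368 = -344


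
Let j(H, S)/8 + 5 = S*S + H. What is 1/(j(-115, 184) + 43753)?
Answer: 1/313641 ≈ 3.1884e-6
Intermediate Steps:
j(H, S) = -40 + 8*H + 8*S² (j(H, S) = -40 + 8*(S*S + H) = -40 + 8*(S² + H) = -40 + 8*(H + S²) = -40 + (8*H + 8*S²) = -40 + 8*H + 8*S²)
1/(j(-115, 184) + 43753) = 1/((-40 + 8*(-115) + 8*184²) + 43753) = 1/((-40 - 920 + 8*33856) + 43753) = 1/((-40 - 920 + 270848) + 43753) = 1/(269888 + 43753) = 1/313641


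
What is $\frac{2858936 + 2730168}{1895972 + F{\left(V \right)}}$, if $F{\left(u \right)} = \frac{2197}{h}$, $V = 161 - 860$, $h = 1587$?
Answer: $\frac{8869908048}{3008909761} \approx 2.9479$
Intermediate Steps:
$V = -699$
$F{\left(u \right)} = \frac{2197}{1587}$
$\frac{2858936 + 2730168}{1895972 + F{\left(V \right)}} = \frac{2858936 + 2730168}{1895972 + \frac{2197}{1587}} = \frac{5589104}{\frac{3008909761}{1587}} = 5589104 \cdot \frac{1587}{3008909761} = \frac{8869908048}{3008909761}$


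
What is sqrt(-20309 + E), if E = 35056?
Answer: sqrt(14747) ≈ 121.44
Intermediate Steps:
sqrt(-20309 + E) = sqrt(-20309 + 35056) = sqrt(14747)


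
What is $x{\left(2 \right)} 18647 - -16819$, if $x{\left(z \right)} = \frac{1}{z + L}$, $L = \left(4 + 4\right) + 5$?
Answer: $\frac{270932}{15} \approx 18062.0$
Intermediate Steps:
$L = 13$ ($L = 8 + 5 = 13$)
$x{\left(z \right)} = \frac{1}{13 + z}$ ($x{\left(z \right)} = \frac{1}{z + 13} = \frac{1}{13 + z}$)
$x{\left(2 \right)} 18647 - -16819 = \frac{1}{13 + 2} \cdot 18647 - -16819 = \frac{1}{15} \cdot 18647 + 16819 = \frac{18647}{15} + 16819 = \frac{270932}{15}$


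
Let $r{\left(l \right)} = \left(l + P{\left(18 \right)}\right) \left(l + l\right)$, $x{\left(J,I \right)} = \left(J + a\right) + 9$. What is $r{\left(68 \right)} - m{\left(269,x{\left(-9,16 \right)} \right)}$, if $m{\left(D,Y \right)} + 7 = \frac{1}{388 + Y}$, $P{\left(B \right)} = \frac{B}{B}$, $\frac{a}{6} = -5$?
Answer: $\frac{3361977}{358} \approx 9391.0$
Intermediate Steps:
$a = -30$ ($a = 6 \left(-5\right) = -30$)
$P{\left(B \right)} = 1$
$x{\left(J,I \right)} = -21 + J$ ($x{\left(J,I \right)} = \left(J - 30\right) + 9 = \left(-30 + J\right) + 9 = -21 + J$)
$r{\left(l \right)} = 2 l \left(1 + l\right)$ ($r{\left(l \right)} = \left(l + 1\right) \left(l + l\right) = \left(1 + l\right) 2 l = 2 l \left(1 + l\right)$)
$m{\left(D,Y \right)} = -7 + \frac{1}{388 + Y}$
$r{\left(68 \right)} - m{\left(269,x{\left(-9,16 \right)} \right)} = 2 \cdot 68 \left(1 + 68\right) - \frac{-2715 - 7 \left(-21 - 9\right)}{388 - 30} = 2 \cdot 68 \cdot 69 - \frac{-2715 - -210}{388 - 30} = 9384 - \frac{-2715 + 210}{358} = 9384 - \frac{1}{358} \left(-2505\right) = 9384 - - \frac{2505}{358} = 9384 + \frac{2505}{358} = \frac{3361977}{358}$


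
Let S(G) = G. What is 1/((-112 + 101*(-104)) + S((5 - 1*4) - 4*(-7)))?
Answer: -1/10587 ≈ -9.4455e-5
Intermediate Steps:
1/((-112 + 101*(-104)) + S((5 - 1*4) - 4*(-7))) = 1/((-112 + 101*(-104)) + ((5 - 1*4) - 4*(-7))) = 1/((-112 - 10504) + ((5 - 4) + 28)) = 1/(-10616 + (1 + 28)) = 1/(-10616 + 29) = 1/(-10587) = -1/10587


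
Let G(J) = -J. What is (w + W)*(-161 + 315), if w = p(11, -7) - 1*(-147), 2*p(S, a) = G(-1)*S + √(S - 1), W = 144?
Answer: 45661 + 77*√10 ≈ 45905.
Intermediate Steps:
p(S, a) = S/2 + √(-1 + S)/2 (p(S, a) = ((-1*(-1))*S + √(S - 1))/2 = (1*S + √(-1 + S))/2 = (S + √(-1 + S))/2 = S/2 + √(-1 + S)/2)
w = 305/2 + √10/2 (w = ((½)*11 + √(-1 + 11)/2) - 1*(-147) = (11/2 + √10/2) + 147 = 305/2 + √10/2 ≈ 154.08)
(w + W)*(-161 + 315) = ((305/2 + √10/2) + 144)*(-161 + 315) = (593/2 + √10/2)*154 = 45661 + 77*√10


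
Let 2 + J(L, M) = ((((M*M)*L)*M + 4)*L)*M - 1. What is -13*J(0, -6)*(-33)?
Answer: -1287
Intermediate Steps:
J(L, M) = -3 + L*M*(4 + L*M**3) (J(L, M) = -2 + (((((M*M)*L)*M + 4)*L)*M - 1) = -2 + ((((M**2*L)*M + 4)*L)*M - 1) = -2 + ((((L*M**2)*M + 4)*L)*M - 1) = -2 + (((L*M**3 + 4)*L)*M - 1) = -2 + (((4 + L*M**3)*L)*M - 1) = -2 + ((L*(4 + L*M**3))*M - 1) = -2 + (L*M*(4 + L*M**3) - 1) = -2 + (-1 + L*M*(4 + L*M**3)) = -3 + L*M*(4 + L*M**3))
-13*J(0, -6)*(-33) = -13*(-3 + 0**2*(-6)**4 + 4*0*(-6))*(-33) = -13*(-3 + 0*1296 + 0)*(-33) = -13*(-3 + 0 + 0)*(-33) = -13*(-3)*(-33) = -(-39)*(-33) = -1*1287 = -1287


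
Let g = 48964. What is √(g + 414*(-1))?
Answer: 5*√1942 ≈ 220.34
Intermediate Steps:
√(g + 414*(-1)) = √(48964 + 414*(-1)) = √(48964 - 414) = √48550 = 5*√1942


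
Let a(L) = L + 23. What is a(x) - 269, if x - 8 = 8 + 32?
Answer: -198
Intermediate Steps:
x = 48 (x = 8 + (8 + 32) = 8 + 40 = 48)
a(L) = 23 + L
a(x) - 269 = (23 + 48) - 269 = 71 - 269 = -198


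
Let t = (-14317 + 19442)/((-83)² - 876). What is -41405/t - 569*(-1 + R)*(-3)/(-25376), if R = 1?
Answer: -49793653/1025 ≈ -48579.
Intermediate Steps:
t = 5125/6013 (t = 5125/(6889 - 876) = 5125/6013 ≈ 0.85232)
-41405/t - 569*(-1 + R)*(-3)/(-25376) = -41405/5125/6013 - 569*(-1 + 1)*(-3)/(-25376) = -41405*6013/5125 - 0*(-3)*(-1/25376) = -49793653/1025 - 569*0*(-1/25376) = -49793653/1025 + 0*(-1/25376) = -49793653/1025 + 0 = -49793653/1025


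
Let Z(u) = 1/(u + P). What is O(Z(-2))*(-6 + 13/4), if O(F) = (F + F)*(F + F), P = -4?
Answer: -11/36 ≈ -0.30556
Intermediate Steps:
Z(u) = 1/(-4 + u) (Z(u) = 1/(u - 4) = 1/(-4 + u))
O(F) = 4*F**2 (O(F) = (2*F)*(2*F) = 4*F**2)
O(Z(-2))*(-6 + 13/4) = (4*(1/(-4 - 2))**2)*(-6 + 13/4) = (4*(1/(-6))**2)*(-6 + 13*(1/4)) = (4*(-1/6)**2)*(-6 + 13/4) = (4*(1/36))*(-11/4) = (1/9)*(-11/4) = -11/36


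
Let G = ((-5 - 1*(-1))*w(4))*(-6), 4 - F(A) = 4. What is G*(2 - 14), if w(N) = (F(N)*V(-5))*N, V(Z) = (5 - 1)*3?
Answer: 0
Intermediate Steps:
V(Z) = 12 (V(Z) = 4*3 = 12)
F(A) = 0 (F(A) = 4 - 1*4 = 4 - 4 = 0)
w(N) = 0 (w(N) = (0*12)*N = 0*N = 0)
G = 0 (G = ((-5 - 1*(-1))*0)*(-6) = ((-5 + 1)*0)*(-6) = -4*0*(-6) = 0*(-6) = 0)
G*(2 - 14) = 0*(2 - 14) = 0*(-12) = 0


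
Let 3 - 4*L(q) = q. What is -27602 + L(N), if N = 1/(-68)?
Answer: -7507539/272 ≈ -27601.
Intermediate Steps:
N = -1/68 ≈ -0.014706
L(q) = 3/4 - q/4
-27602 + L(N) = -27602 + (3/4 - 1/4*(-1/68)) = -27602 + (3/4 + 1/272) = -27602 + 205/272 = -7507539/272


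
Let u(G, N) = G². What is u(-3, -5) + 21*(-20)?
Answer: -411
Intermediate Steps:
u(-3, -5) + 21*(-20) = (-3)² + 21*(-20) = 9 - 420 = -411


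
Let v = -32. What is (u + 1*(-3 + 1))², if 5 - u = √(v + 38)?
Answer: (3 - √6)² ≈ 0.30306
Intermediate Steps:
u = 5 - √6 (u = 5 - √(-32 + 38) = 5 - √6 ≈ 2.5505)
(u + 1*(-3 + 1))² = ((5 - √6) + 1*(-3 + 1))² = ((5 - √6) + 1*(-2))² = ((5 - √6) - 2)² = (3 - √6)²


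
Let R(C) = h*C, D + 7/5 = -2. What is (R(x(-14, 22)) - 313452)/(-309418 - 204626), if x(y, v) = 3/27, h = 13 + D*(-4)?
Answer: 14105207/23131980 ≈ 0.60977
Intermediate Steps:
D = -17/5 (D = -7/5 - 2 = -17/5 ≈ -3.4000)
h = 133/5 (h = 13 - 17/5*(-4) = 13 + 68/5 = 133/5 ≈ 26.600)
x(y, v) = ⅑ (x(y, v) = 3*(1/27) = ⅑)
R(C) = 133*C/5
(R(x(-14, 22)) - 313452)/(-309418 - 204626) = ((133/5)*(⅑) - 313452)/(-309418 - 204626) = (133/45 - 313452)/(-514044) = -14105207/45*(-1/514044) = 14105207/23131980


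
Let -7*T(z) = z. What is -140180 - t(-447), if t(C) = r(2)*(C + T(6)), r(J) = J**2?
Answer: -968720/7 ≈ -1.3839e+5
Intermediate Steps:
T(z) = -z/7
t(C) = -24/7 + 4*C (t(C) = 2**2*(C - 1/7*6) = 4*(C - 6/7) = 4*(-6/7 + C) = -24/7 + 4*C)
-140180 - t(-447) = -140180 - (-24/7 + 4*(-447)) = -140180 - (-24/7 - 1788) = -140180 - 1*(-12540/7) = -140180 + 12540/7 = -968720/7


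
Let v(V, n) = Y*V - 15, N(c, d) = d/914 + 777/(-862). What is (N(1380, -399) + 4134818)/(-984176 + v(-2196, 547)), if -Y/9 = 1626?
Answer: 814422433477/6135930362591 ≈ 0.13273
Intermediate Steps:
Y = -14634 (Y = -9*1626 = -14634)
N(c, d) = -777/862 + d/914 (N(c, d) = d*(1/914) + 777*(-1/862) = d/914 - 777/862 = -777/862 + d/914)
v(V, n) = -15 - 14634*V (v(V, n) = -14634*V - 15 = -15 - 14634*V)
(N(1380, -399) + 4134818)/(-984176 + v(-2196, 547)) = ((-777/862 + (1/914)*(-399)) + 4134818)/(-984176 + (-15 - 14634*(-2196))) = ((-777/862 - 399/914) + 4134818)/(-984176 + (-15 + 32136264)) = (-263529/196967 + 4134818)/(-984176 + 32136249) = (814422433477/196967)/31152073 = (814422433477/196967)*(1/31152073) = 814422433477/6135930362591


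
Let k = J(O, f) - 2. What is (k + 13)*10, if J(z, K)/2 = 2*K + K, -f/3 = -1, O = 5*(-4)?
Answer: 290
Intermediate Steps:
O = -20
f = 3 (f = -3*(-1) = 3)
J(z, K) = 6*K (J(z, K) = 2*(2*K + K) = 2*(3*K) = 6*K)
k = 16 (k = 6*3 - 2 = 18 - 2 = 16)
(k + 13)*10 = (16 + 13)*10 = 29*10 = 290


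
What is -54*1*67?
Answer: -3618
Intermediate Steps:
-54*1*67 = -54*67 = -3618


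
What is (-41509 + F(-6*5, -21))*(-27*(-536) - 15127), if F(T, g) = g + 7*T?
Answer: 27339700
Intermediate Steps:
(-41509 + F(-6*5, -21))*(-27*(-536) - 15127) = (-41509 + (-21 + 7*(-6*5)))*(-27*(-536) - 15127) = (-41509 + (-21 + 7*(-30)))*(14472 - 15127) = (-41509 + (-21 - 210))*(-655) = (-41509 - 231)*(-655) = -41740*(-655) = 27339700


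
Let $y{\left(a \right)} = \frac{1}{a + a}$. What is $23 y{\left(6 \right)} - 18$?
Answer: $- \frac{193}{12} \approx -16.083$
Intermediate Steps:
$y{\left(a \right)} = \frac{1}{2 a}$
$23 y{\left(6 \right)} - 18 = 23 \frac{1}{2 \cdot 6} - 18 = 23 \cdot \frac{1}{2} \cdot \frac{1}{6} - 18 = 23 \cdot \frac{1}{12} - 18 = \frac{23}{12} - 18 = - \frac{193}{12}$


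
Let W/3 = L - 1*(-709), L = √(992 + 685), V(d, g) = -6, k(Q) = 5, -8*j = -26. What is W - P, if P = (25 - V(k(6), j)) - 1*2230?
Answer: 4326 + 3*√1677 ≈ 4448.9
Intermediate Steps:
j = 13/4 (j = -⅛*(-26) = 13/4 ≈ 3.2500)
L = √1677 ≈ 40.951
W = 2127 + 3*√1677 (W = 3*(√1677 - 1*(-709)) = 3*(√1677 + 709) = 3*(709 + √1677) = 2127 + 3*√1677 ≈ 2249.9)
P = -2199 (P = (25 - 1*(-6)) - 1*2230 = (25 + 6) - 2230 = 31 - 2230 = -2199)
W - P = (2127 + 3*√1677) - 1*(-2199) = (2127 + 3*√1677) + 2199 = 4326 + 3*√1677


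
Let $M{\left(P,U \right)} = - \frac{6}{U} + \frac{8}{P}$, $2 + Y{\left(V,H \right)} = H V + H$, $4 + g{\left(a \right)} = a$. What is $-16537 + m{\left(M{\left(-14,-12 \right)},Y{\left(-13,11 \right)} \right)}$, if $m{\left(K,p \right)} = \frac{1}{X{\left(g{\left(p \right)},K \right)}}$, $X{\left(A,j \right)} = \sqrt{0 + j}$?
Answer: $-16537 - i \sqrt{14} \approx -16537.0 - 3.7417 i$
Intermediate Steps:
$g{\left(a \right)} = -4 + a$
$Y{\left(V,H \right)} = -2 + H + H V$ ($Y{\left(V,H \right)} = -2 + \left(H V + H\right) = -2 + \left(H + H V\right) = -2 + H + H V$)
$X{\left(A,j \right)} = \sqrt{j}$
$m{\left(K,p \right)} = \frac{1}{\sqrt{K}}$
$-16537 + m{\left(M{\left(-14,-12 \right)},Y{\left(-13,11 \right)} \right)} = -16537 + \frac{1}{\sqrt{- \frac{6}{-12} + \frac{8}{-14}}} = -16537 + \frac{1}{\sqrt{\left(-6\right) \left(- \frac{1}{12}\right) + 8 \left(- \frac{1}{14}\right)}} = -16537 + \frac{1}{\sqrt{\frac{1}{2} - \frac{4}{7}}} = -16537 + \frac{1}{\sqrt{- \frac{1}{14}}} = -16537 - i \sqrt{14}$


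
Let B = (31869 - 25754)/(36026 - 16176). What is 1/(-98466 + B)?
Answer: -3970/390908797 ≈ -1.0156e-5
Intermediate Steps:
B = 1223/3970 (B = 6115/19850 = 6115*(1/19850) = 1223/3970 ≈ 0.30806)
1/(-98466 + B) = 1/(-98466 + 1223/3970) = 1/(-390908797/3970) = -3970/390908797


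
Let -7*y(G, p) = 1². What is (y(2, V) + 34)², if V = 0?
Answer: 56169/49 ≈ 1146.3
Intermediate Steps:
y(G, p) = -⅐ (y(G, p) = -⅐*1² = -⅐*1 = -⅐)
(y(2, V) + 34)² = (-⅐ + 34)² = (237/7)² = 56169/49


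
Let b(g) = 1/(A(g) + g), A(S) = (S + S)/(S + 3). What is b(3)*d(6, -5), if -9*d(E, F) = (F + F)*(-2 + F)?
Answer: -35/18 ≈ -1.9444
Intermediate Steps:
d(E, F) = -2*F*(-2 + F)/9 (d(E, F) = -(F + F)*(-2 + F)/9 = -2*F*(-2 + F)/9)
A(S) = 2*S/(3 + S) (A(S) = (2*S)/(3 + S) = 2*S/(3 + S))
b(g) = 1/(g + 2*g/(3 + g)) (b(g) = 1/(2*g/(3 + g) + g) = 1/(g + 2*g/(3 + g)))
b(3)*d(6, -5) = ((3 + 3)/(3*(5 + 3)))*((2/9)*(-5)*(2 - 1*(-5))) = ((⅓)*6/8)*((2/9)*(-5)*(2 + 5)) = ((⅓)*(⅛)*6)*((2/9)*(-5)*7) = (¼)*(-70/9) = -35/18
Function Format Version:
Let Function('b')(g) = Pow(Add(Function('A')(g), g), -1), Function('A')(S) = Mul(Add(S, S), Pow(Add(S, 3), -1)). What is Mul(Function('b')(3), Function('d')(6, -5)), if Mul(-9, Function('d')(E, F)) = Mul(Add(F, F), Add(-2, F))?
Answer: Rational(-35, 18) ≈ -1.9444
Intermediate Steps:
Function('d')(E, F) = Mul(Rational(-2, 9), F, Add(-2, F)) (Function('d')(E, F) = Mul(Rational(-1, 9), Mul(Add(F, F), Add(-2, F))) = Mul(Rational(-1, 9), Mul(Mul(2, F), Add(-2, F))) = Mul(Rational(-1, 9), Mul(2, F, Add(-2, F))) = Mul(Rational(-2, 9), F, Add(-2, F)))
Function('A')(S) = Mul(2, S, Pow(Add(3, S), -1)) (Function('A')(S) = Mul(Mul(2, S), Pow(Add(3, S), -1)) = Mul(2, S, Pow(Add(3, S), -1)))
Function('b')(g) = Pow(Add(g, Mul(2, g, Pow(Add(3, g), -1))), -1) (Function('b')(g) = Pow(Add(Mul(2, g, Pow(Add(3, g), -1)), g), -1) = Pow(Add(g, Mul(2, g, Pow(Add(3, g), -1))), -1))
Mul(Function('b')(3), Function('d')(6, -5)) = Mul(Mul(Pow(3, -1), Pow(Add(5, 3), -1), Add(3, 3)), Mul(Rational(2, 9), -5, Add(2, Mul(-1, -5)))) = Mul(Mul(Rational(1, 3), Pow(8, -1), 6), Mul(Rational(2, 9), -5, Add(2, 5))) = Mul(Mul(Rational(1, 3), Rational(1, 8), 6), Mul(Rational(2, 9), -5, 7)) = Mul(Rational(1, 4), Rational(-70, 9)) = Rational(-35, 18)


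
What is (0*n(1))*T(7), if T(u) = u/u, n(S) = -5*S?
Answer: 0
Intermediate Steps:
T(u) = 1
(0*n(1))*T(7) = (0*(-5*1))*1 = (0*(-5))*1 = 0*1 = 0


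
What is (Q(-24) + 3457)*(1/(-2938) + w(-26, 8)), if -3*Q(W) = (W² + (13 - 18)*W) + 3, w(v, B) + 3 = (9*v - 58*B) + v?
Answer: -264854948/113 ≈ -2.3438e+6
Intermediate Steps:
w(v, B) = -3 - 58*B + 10*v (w(v, B) = -3 + ((9*v - 58*B) + v) = -3 + ((-58*B + 9*v) + v) = -3 + (-58*B + 10*v) = -3 - 58*B + 10*v)
Q(W) = -1 - W²/3 + 5*W/3 (Q(W) = -((W² + (13 - 18)*W) + 3)/3 = -((W² - 5*W) + 3)/3 = -(3 + W² - 5*W)/3 = -1 - W²/3 + 5*W/3)
(Q(-24) + 3457)*(1/(-2938) + w(-26, 8)) = ((-1 - ⅓*(-24)² + (5/3)*(-24)) + 3457)*(1/(-2938) + (-3 - 58*8 + 10*(-26))) = ((-1 - ⅓*576 - 40) + 3457)*(-1/2938 + (-3 - 464 - 260)) = ((-1 - 192 - 40) + 3457)*(-1/2938 - 727) = (-233 + 3457)*(-2135927/2938) = 3224*(-2135927/2938) = -264854948/113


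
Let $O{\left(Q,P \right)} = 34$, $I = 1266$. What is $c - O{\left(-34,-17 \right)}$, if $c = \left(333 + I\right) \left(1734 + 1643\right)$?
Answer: $5399789$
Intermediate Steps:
$c = 5399823$ ($c = \left(333 + 1266\right) \left(1734 + 1643\right) = 1599 \cdot 3377 = 5399823$)
$c - O{\left(-34,-17 \right)} = 5399823 - 34 = 5399789$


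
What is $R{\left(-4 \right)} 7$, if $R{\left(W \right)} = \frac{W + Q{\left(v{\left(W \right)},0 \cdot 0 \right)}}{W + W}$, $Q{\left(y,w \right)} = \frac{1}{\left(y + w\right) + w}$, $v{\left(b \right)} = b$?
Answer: $\frac{119}{32} \approx 3.7188$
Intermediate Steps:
$Q{\left(y,w \right)} = \frac{1}{y + 2 w}$ ($Q{\left(y,w \right)} = \frac{1}{\left(w + y\right) + w} = \frac{1}{y + 2 w}$)
$R{\left(W \right)} = \frac{W + \frac{1}{W}}{2 W}$ ($R{\left(W \right)} = \frac{W + \frac{1}{W + 2 \cdot 0 \cdot 0}}{W + W} = \frac{W + \frac{1}{W + 2 \cdot 0}}{2 W} = \left(W + \frac{1}{W + 0}\right) \frac{1}{2 W} = \left(W + \frac{1}{W}\right) \frac{1}{2 W} = \frac{W + \frac{1}{W}}{2 W}$)
$R{\left(-4 \right)} 7 = \frac{1 + \left(-4\right)^{2}}{2 \cdot 16} \cdot 7 = \frac{1}{2} \cdot \frac{1}{16} \left(1 + 16\right) 7 = \frac{1}{2} \cdot \frac{1}{16} \cdot 17 \cdot 7 = \frac{17}{32} \cdot 7 = \frac{119}{32}$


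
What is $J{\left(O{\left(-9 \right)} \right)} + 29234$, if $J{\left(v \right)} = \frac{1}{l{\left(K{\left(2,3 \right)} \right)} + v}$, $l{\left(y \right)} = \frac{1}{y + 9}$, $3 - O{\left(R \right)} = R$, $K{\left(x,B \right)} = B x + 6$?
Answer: $\frac{7396223}{253} \approx 29234.0$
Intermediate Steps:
$K{\left(x,B \right)} = 6 + B x$
$O{\left(R \right)} = 3 - R$
$l{\left(y \right)} = \frac{1}{9 + y}$
$J{\left(v \right)} = \frac{1}{\frac{1}{21} + v}$ ($J{\left(v \right)} = \frac{1}{\frac{1}{9 + \left(6 + 3 \cdot 2\right)} + v} = \frac{1}{\frac{1}{9 + \left(6 + 6\right)} + v} = \frac{1}{\frac{1}{9 + 12} + v} = \frac{1}{\frac{1}{21} + v}$)
$J{\left(O{\left(-9 \right)} \right)} + 29234 = \frac{21}{1 + 21 \left(3 - -9\right)} + 29234 = \frac{21}{1 + 21 \left(3 + 9\right)} + 29234 = \frac{21}{1 + 21 \cdot 12} + 29234 = \frac{21}{1 + 252} + 29234 = \frac{21}{253} + 29234 = \frac{7396223}{253}$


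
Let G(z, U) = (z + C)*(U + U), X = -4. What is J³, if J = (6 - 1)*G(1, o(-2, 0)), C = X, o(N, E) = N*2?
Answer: 1728000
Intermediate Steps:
o(N, E) = 2*N
C = -4
G(z, U) = 2*U*(-4 + z) (G(z, U) = (z - 4)*(U + U) = (-4 + z)*(2*U) = 2*U*(-4 + z))
J = 120 (J = (6 - 1)*(2*(2*(-2))*(-4 + 1)) = 5*(2*(-4)*(-3)) = 5*24 = 120)
J³ = 120³ = 1728000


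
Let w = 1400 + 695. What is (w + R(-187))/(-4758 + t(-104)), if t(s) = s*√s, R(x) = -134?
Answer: -358863/913978 + 7844*I*√26/456989 ≈ -0.39264 + 0.087522*I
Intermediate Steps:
t(s) = s^(3/2)
w = 2095
(w + R(-187))/(-4758 + t(-104)) = (2095 - 134)/(-4758 + (-104)^(3/2)) = 1961/(-4758 - 208*I*√26)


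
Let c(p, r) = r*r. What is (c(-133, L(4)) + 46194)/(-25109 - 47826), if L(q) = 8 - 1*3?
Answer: -46219/72935 ≈ -0.63370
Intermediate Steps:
L(q) = 5 (L(q) = 8 - 3 = 5)
c(p, r) = r²
(c(-133, L(4)) + 46194)/(-25109 - 47826) = (5² + 46194)/(-25109 - 47826) = (25 + 46194)/(-72935) = 46219*(-1/72935) = -46219/72935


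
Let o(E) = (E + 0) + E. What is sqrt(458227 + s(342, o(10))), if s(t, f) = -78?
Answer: sqrt(458149) ≈ 676.87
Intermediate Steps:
o(E) = 2*E (o(E) = E + E = 2*E)
sqrt(458227 + s(342, o(10))) = sqrt(458227 - 78) = sqrt(458149)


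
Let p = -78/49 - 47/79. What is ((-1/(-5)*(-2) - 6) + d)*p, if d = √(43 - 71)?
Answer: 54176/3871 - 16930*I*√7/3871 ≈ 13.995 - 11.571*I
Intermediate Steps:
p = -8465/3871 (p = -78*1/49 - 47*1/79 = -78/49 - 47/79 = -8465/3871 ≈ -2.1868)
d = 2*I*√7 (d = √(-28) = 2*I*√7 ≈ 5.2915*I)
((-1/(-5)*(-2) - 6) + d)*p = ((-1/(-5)*(-2) - 6) + 2*I*√7)*(-8465/3871) = ((-1*(-⅕)*(-2) - 6) + 2*I*√7)*(-8465/3871) = (((⅕)*(-2) - 6) + 2*I*√7)*(-8465/3871) = ((-⅖ - 6) + 2*I*√7)*(-8465/3871) = (-32/5 + 2*I*√7)*(-8465/3871) = 54176/3871 - 16930*I*√7/3871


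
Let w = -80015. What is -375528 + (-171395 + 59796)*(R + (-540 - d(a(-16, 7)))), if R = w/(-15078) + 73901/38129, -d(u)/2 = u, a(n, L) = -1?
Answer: 4870514917408639/82129866 ≈ 5.9303e+7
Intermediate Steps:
d(u) = -2*u
R = 595024459/82129866 (R = -80015/(-15078) + 73901/38129 = -80015*(-1/15078) + 73901*(1/38129) = 80015/15078 + 73901/38129 = 595024459/82129866 ≈ 7.2449)
-375528 + (-171395 + 59796)*(R + (-540 - d(a(-16, 7)))) = -375528 + (-171395 + 59796)*(595024459/82129866 + (-540 - (-2)*(-1))) = -375528 - 111599*(595024459/82129866 + (-540 - 1*2)) = -375528 - 111599*(595024459/82129866 + (-540 - 2)) = -375528 - 111599*(595024459/82129866 - 542) = -375528 - 111599*(-43919362913/82129866) = -375528 + 4901356981727887/82129866 = 4870514917408639/82129866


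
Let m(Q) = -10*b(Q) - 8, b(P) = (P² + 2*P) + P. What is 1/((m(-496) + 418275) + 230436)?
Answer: -1/1796577 ≈ -5.5661e-7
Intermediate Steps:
b(P) = P² + 3*P
m(Q) = -8 - 10*Q*(3 + Q) (m(Q) = -10*Q*(3 + Q) - 8 = -8 - 10*Q*(3 + Q))
1/((m(-496) + 418275) + 230436) = 1/(((-8 - 10*(-496)*(3 - 496)) + 418275) + 230436) = 1/(((-8 - 10*(-496)*(-493)) + 418275) + 230436) = 1/(((-8 - 2445280) + 418275) + 230436) = 1/((-2445288 + 418275) + 230436) = 1/(-2027013 + 230436) = 1/(-1796577) = -1/1796577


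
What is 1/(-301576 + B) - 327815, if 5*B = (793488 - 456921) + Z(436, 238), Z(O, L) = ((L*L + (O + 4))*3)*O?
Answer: -24092618858580/73494559 ≈ -3.2782e+5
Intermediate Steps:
Z(O, L) = O*(12 + 3*O + 3*L²) (Z(O, L) = ((L² + (4 + O))*3)*O = ((4 + O + L²)*3)*O = (12 + 3*O + 3*L²)*O = O*(12 + 3*O + 3*L²))
B = 75002439/5 (B = ((793488 - 456921) + 3*436*(4 + 436 + 238²))/5 = (336567 + 3*436*(4 + 436 + 56644))/5 = (336567 + 3*436*57084)/5 = (336567 + 74665872)/5 = (⅕)*75002439 = 75002439/5 ≈ 1.5000e+7)
1/(-301576 + B) - 327815 = 1/(-301576 + 75002439/5) - 327815 = 1/(73494559/5) - 327815 = 5/73494559 - 327815 = -24092618858580/73494559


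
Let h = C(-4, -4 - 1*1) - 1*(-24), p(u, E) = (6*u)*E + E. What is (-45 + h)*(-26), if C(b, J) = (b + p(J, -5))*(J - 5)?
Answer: 37206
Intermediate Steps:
p(u, E) = E + 6*E*u (p(u, E) = 6*E*u + E = E + 6*E*u)
C(b, J) = (-5 + J)*(-5 + b - 30*J) (C(b, J) = (b - 5*(1 + 6*J))*(J - 5) = (b + (-5 - 30*J))*(-5 + J) = (-5 + b - 30*J)*(-5 + J) = (-5 + J)*(-5 + b - 30*J))
h = -1386 (h = (25 - 30*(-4 - 1*1)² - 5*(-4) + 145*(-4 - 1*1) + (-4 - 1*1)*(-4)) - 1*(-24) = (25 - 30*(-4 - 1)² + 20 + 145*(-4 - 1) + (-4 - 1)*(-4)) + 24 = (25 - 30*(-5)² + 20 + 145*(-5) - 5*(-4)) + 24 = (25 - 30*25 + 20 - 725 + 20) + 24 = (25 - 750 + 20 - 725 + 20) + 24 = -1410 + 24 = -1386)
(-45 + h)*(-26) = (-45 - 1386)*(-26) = -1431*(-26) = 37206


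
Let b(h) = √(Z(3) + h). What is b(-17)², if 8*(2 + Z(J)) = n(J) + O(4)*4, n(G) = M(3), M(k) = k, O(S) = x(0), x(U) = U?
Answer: -149/8 ≈ -18.625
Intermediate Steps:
O(S) = 0
n(G) = 3
Z(J) = -13/8 (Z(J) = -2 + (3 + 0*4)/8 = -2 + (3 + 0)/8 = -2 + (⅛)*3 = -2 + 3/8 = -13/8)
b(h) = √(-13/8 + h)
b(-17)² = (√(-26 + 16*(-17))/4)² = (√(-26 - 272)/4)² = (√(-298)/4)² = ((I*√298)/4)² = (I*√298/4)² = -149/8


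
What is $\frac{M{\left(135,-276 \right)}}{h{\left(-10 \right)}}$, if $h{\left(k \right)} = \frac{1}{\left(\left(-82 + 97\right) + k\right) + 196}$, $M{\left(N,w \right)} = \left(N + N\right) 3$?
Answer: $162810$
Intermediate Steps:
$M{\left(N,w \right)} = 6 N$ ($M{\left(N,w \right)} = 2 N 3 = 6 N$)
$h{\left(k \right)} = \frac{1}{211 + k}$ ($h{\left(k \right)} = \frac{1}{\left(15 + k\right) + 196} = \frac{1}{211 + k}$)
$\frac{M{\left(135,-276 \right)}}{h{\left(-10 \right)}} = \frac{6 \cdot 135}{\frac{1}{211 - 10}} = \frac{810}{\frac{1}{201}} = 810 \frac{1}{\frac{1}{201}} = 810 \cdot 201 = 162810$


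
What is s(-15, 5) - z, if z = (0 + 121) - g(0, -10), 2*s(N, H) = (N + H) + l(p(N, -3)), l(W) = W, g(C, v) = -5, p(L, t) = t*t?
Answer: -253/2 ≈ -126.50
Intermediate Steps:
p(L, t) = t²
s(N, H) = 9/2 + H/2 + N/2 (s(N, H) = ((N + H) + (-3)²)/2 = ((H + N) + 9)/2 = (9 + H + N)/2 = 9/2 + H/2 + N/2)
z = 126 (z = (0 + 121) - 1*(-5) = 121 + 5 = 126)
s(-15, 5) - z = (9/2 + (½)*5 + (½)*(-15)) - 1*126 = (9/2 + 5/2 - 15/2) - 126 = -½ - 126 = -253/2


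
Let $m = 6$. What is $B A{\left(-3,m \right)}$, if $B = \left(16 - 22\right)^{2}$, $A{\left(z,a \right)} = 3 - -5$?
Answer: $288$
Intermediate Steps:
$A{\left(z,a \right)} = 8$ ($A{\left(z,a \right)} = 3 + 5 = 8$)
$B = 36$ ($B = \left(16 - 22\right)^{2} = \left(-6\right)^{2} = 36$)
$B A{\left(-3,m \right)} = 36 \cdot 8 = 288$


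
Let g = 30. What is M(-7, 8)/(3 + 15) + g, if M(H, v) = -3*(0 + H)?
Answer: 187/6 ≈ 31.167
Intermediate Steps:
M(H, v) = -3*H
M(-7, 8)/(3 + 15) + g = (-3*(-7))/(3 + 15) + 30 = 21/18 + 30 = (1/18)*21 + 30 = 7/6 + 30 = 187/6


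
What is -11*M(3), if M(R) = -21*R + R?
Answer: 660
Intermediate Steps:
M(R) = -20*R
-11*M(3) = -(-220)*3 = -11*(-60) = 660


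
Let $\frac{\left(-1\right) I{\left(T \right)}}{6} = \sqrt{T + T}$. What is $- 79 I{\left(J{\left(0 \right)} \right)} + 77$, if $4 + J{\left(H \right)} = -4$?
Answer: $77 + 1896 i \approx 77.0 + 1896.0 i$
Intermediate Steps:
$J{\left(H \right)} = -8$ ($J{\left(H \right)} = -4 - 4 = -8$)
$I{\left(T \right)} = - 6 \sqrt{2} \sqrt{T}$ ($I{\left(T \right)} = - 6 \sqrt{T + T} = - 6 \sqrt{2 T} = - 6 \sqrt{2} \sqrt{T}$)
$- 79 I{\left(J{\left(0 \right)} \right)} + 77 = - 79 \left(- 6 \sqrt{2} \sqrt{-8}\right) + 77 = - 79 \left(- 6 \sqrt{2} \cdot 2 i \sqrt{2}\right) + 77 = - 79 \left(- 24 i\right) + 77 = 1896 i + 77 = 77 + 1896 i$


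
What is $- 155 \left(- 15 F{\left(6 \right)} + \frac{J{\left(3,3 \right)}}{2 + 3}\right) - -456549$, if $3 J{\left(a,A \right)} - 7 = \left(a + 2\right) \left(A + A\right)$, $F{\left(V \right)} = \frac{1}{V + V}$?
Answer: $\frac{5476325}{12} \approx 4.5636 \cdot 10^{5}$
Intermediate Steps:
$F{\left(V \right)} = \frac{1}{2 V}$
$J{\left(a,A \right)} = \frac{7}{3} + \frac{2 A \left(2 + a\right)}{3}$ ($J{\left(a,A \right)} = \frac{7}{3} + \frac{\left(a + 2\right) \left(A + A\right)}{3} = \frac{7}{3} + \frac{\left(2 + a\right) 2 A}{3} = \frac{7}{3} + \frac{2 A \left(2 + a\right)}{3}$)
$- 155 \left(- 15 F{\left(6 \right)} + \frac{J{\left(3,3 \right)}}{2 + 3}\right) - -456549 = - 155 \left(- 15 \frac{1}{2 \cdot 6} + \frac{\frac{7}{3} + \frac{4}{3} \cdot 3 + \frac{2}{3} \cdot 3 \cdot 3}{2 + 3}\right) - -456549 = - 155 \left(- 15 \cdot \frac{1}{2} \cdot \frac{1}{6} + \frac{\frac{7}{3} + 4 + 6}{5}\right) + 456549 = - 155 \left(\left(-15\right) \frac{1}{12} + \frac{1}{5} \cdot \frac{37}{3}\right) + 456549 = - 155 \left(- \frac{5}{4} + \frac{37}{15}\right) + 456549 = \left(-155\right) \frac{73}{60} + 456549 = - \frac{2263}{12} + 456549 = \frac{5476325}{12}$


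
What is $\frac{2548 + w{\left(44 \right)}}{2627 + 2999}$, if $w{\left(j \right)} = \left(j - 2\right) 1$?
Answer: $\frac{1295}{2813} \approx 0.46036$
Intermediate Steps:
$w{\left(j \right)} = -2 + j$ ($w{\left(j \right)} = \left(-2 + j\right) 1 = -2 + j$)
$\frac{2548 + w{\left(44 \right)}}{2627 + 2999} = \frac{2548 + \left(-2 + 44\right)}{2627 + 2999} = \frac{2548 + 42}{5626} = 2590 \cdot \frac{1}{5626} = \frac{1295}{2813}$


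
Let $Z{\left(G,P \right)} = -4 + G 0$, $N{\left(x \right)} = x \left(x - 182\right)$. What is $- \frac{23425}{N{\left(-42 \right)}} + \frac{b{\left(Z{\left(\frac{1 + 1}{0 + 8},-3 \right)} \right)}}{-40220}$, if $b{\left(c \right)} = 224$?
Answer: $- \frac{236065223}{94597440} \approx -2.4955$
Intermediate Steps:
$N{\left(x \right)} = x \left(-182 + x\right)$
$Z{\left(G,P \right)} = -4$ ($Z{\left(G,P \right)} = -4 + 0 = -4$)
$- \frac{23425}{N{\left(-42 \right)}} + \frac{b{\left(Z{\left(\frac{1 + 1}{0 + 8},-3 \right)} \right)}}{-40220} = - \frac{23425}{\left(-42\right) \left(-182 - 42\right)} + \frac{224}{-40220} = - \frac{23425}{\left(-42\right) \left(-224\right)} + 224 \left(- \frac{1}{40220}\right) = - \frac{23425}{9408} - \frac{56}{10055} = - \frac{236065223}{94597440}$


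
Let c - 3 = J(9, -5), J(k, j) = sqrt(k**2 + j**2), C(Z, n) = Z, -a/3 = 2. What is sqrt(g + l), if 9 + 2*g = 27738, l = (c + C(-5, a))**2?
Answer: sqrt(55898 - 16*sqrt(106))/2 ≈ 118.04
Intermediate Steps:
a = -6 (a = -3*2 = -6)
J(k, j) = sqrt(j**2 + k**2)
c = 3 + sqrt(106) (c = 3 + sqrt((-5)**2 + 9**2) = 3 + sqrt(25 + 81) = 3 + sqrt(106) ≈ 13.296)
l = (-2 + sqrt(106))**2 (l = ((3 + sqrt(106)) - 5)**2 = (-2 + sqrt(106))**2 ≈ 68.818)
g = 27729/2 (g = -9/2 + (1/2)*27738 = -9/2 + 13869 = 27729/2 ≈ 13865.)
sqrt(g + l) = sqrt(27729/2 + (2 - sqrt(106))**2)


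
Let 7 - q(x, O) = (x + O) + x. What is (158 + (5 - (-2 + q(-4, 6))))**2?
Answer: 24336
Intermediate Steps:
q(x, O) = 7 - O - 2*x (q(x, O) = 7 - ((x + O) + x) = 7 - ((O + x) + x) = 7 - (O + 2*x) = 7 + (-O - 2*x) = 7 - O - 2*x)
(158 + (5 - (-2 + q(-4, 6))))**2 = (158 + (5 - (-2 + (7 - 1*6 - 2*(-4)))))**2 = (158 + (5 - (-2 + (7 - 6 + 8))))**2 = (158 + (5 - (-2 + 9)))**2 = (158 + (5 - 1*7))**2 = (158 + (5 - 7))**2 = (158 - 2)**2 = 156**2 = 24336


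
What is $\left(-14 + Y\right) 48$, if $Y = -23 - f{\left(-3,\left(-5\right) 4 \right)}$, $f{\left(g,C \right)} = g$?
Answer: $-1632$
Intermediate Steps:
$Y = -20$ ($Y = -23 - -3 = -23 + 3 = -20$)
$\left(-14 + Y\right) 48 = \left(-14 - 20\right) 48 = \left(-34\right) 48 = -1632$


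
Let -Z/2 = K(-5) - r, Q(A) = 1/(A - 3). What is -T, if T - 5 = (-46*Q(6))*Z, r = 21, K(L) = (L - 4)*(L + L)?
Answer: -2121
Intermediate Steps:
K(L) = 2*L*(-4 + L) (K(L) = (-4 + L)*(2*L) = 2*L*(-4 + L))
Q(A) = 1/(-3 + A)
Z = -138 (Z = -2*(2*(-5)*(-4 - 5) - 1*21) = -2*(2*(-5)*(-9) - 21) = -2*(90 - 21) = -2*69 = -138)
T = 2121 (T = 5 - 46/(-3 + 6)*(-138) = 5 - 46/3*(-138) = 5 + 2116 = 2121)
-T = -1*2121 = -2121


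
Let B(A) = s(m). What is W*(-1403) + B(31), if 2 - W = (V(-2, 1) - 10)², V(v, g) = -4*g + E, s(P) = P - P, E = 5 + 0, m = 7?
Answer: 110837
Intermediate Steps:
E = 5
s(P) = 0
V(v, g) = 5 - 4*g (V(v, g) = -4*g + 5 = 5 - 4*g)
W = -79 (W = 2 - ((5 - 4*1) - 10)² = 2 - ((5 - 4) - 10)² = 2 - (1 - 10)² = 2 - 1*(-9)² = 2 - 1*81 = 2 - 81 = -79)
B(A) = 0
W*(-1403) + B(31) = -79*(-1403) + 0 = 110837 + 0 = 110837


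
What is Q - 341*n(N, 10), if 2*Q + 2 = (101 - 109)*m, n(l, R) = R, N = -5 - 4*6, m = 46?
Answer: -3595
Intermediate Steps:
N = -29 (N = -5 - 24 = -29)
Q = -185 (Q = -1 + ((101 - 109)*46)/2 = -1 + (-8*46)/2 = -1 + (½)*(-368) = -1 - 184 = -185)
Q - 341*n(N, 10) = -185 - 341*10 = -185 - 1*3410 = -185 - 3410 = -3595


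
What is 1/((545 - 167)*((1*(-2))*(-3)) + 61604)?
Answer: 1/63872 ≈ 1.5656e-5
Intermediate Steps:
1/((545 - 167)*((1*(-2))*(-3)) + 61604) = 1/(378*(-2*(-3)) + 61604) = 1/(378*6 + 61604) = 1/(2268 + 61604) = 1/63872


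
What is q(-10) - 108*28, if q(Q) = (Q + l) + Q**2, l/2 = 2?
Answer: -2930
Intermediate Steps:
l = 4 (l = 2*2 = 4)
q(Q) = 4 + Q + Q**2 (q(Q) = (Q + 4) + Q**2 = (4 + Q) + Q**2 = 4 + Q + Q**2)
q(-10) - 108*28 = (4 - 10 + (-10)**2) - 108*28 = (4 - 10 + 100) - 3024 = 94 - 3024 = -2930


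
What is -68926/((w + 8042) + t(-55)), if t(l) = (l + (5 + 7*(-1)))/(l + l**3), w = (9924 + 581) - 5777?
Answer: -11471354180/2125311157 ≈ -5.3975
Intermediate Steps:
w = 4728 (w = 10505 - 5777 = 4728)
t(l) = (-2 + l)/(l + l**3) (t(l) = (l + (5 - 7))/(l + l**3) = (l - 2)/(l + l**3) = (-2 + l)/(l + l**3))
-68926/((w + 8042) + t(-55)) = -68926/((4728 + 8042) + (-2 - 55)/(-55 + (-55)**3)) = -68926/(12770 - 57/(-55 - 166375)) = -68926/(12770 - 57/(-166430)) = -68926/(12770 - 1/166430*(-57)) = -68926/(12770 + 57/166430) = -68926/2125311157/166430 = -68926*166430/2125311157 = -11471354180/2125311157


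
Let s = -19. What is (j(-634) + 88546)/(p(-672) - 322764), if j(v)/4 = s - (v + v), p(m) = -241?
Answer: -93542/323005 ≈ -0.28960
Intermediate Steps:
j(v) = -76 - 8*v (j(v) = 4*(-19 - (v + v)) = 4*(-19 - 2*v) = -76 - 8*v)
(j(-634) + 88546)/(p(-672) - 322764) = ((-76 - 8*(-634)) + 88546)/(-241 - 322764) = ((-76 + 5072) + 88546)/(-323005) = (4996 + 88546)*(-1/323005) = 93542*(-1/323005) = -93542/323005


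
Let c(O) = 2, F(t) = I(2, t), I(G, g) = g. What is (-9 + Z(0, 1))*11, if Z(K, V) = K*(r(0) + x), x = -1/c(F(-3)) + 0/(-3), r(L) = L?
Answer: -99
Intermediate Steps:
F(t) = t
x = -½ (x = -1/2 + 0/(-3) = -1*½ + 0*(-⅓) = -½ + 0 = -½ ≈ -0.50000)
Z(K, V) = -K/2 (Z(K, V) = K*(0 - ½) = K*(-½) = -K/2)
(-9 + Z(0, 1))*11 = (-9 - ½*0)*11 = (-9 + 0)*11 = -9*11 = -99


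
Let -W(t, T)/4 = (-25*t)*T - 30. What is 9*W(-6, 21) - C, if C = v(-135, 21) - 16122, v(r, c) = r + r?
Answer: -95928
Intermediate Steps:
W(t, T) = 120 + 100*T*t (W(t, T) = -4*((-25*t)*T - 30) = -4*(-25*T*t - 30) = -4*(-30 - 25*T*t) = 120 + 100*T*t)
v(r, c) = 2*r
C = -16392 (C = 2*(-135) - 16122 = -270 - 16122 = -16392)
9*W(-6, 21) - C = 9*(120 + 100*21*(-6)) - 1*(-16392) = 9*(120 - 12600) + 16392 = 9*(-12480) + 16392 = -112320 + 16392 = -95928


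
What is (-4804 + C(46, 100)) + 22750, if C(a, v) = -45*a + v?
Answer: 15976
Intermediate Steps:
C(a, v) = v - 45*a
(-4804 + C(46, 100)) + 22750 = (-4804 + (100 - 45*46)) + 22750 = (-4804 + (100 - 2070)) + 22750 = (-4804 - 1970) + 22750 = -6774 + 22750 = 15976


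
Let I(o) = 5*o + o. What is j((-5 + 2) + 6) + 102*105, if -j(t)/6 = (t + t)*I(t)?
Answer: 10062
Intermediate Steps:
I(o) = 6*o
j(t) = -72*t² (j(t) = -6*(t + t)*6*t = -6*2*t*6*t = -72*t²)
j((-5 + 2) + 6) + 102*105 = -72*((-5 + 2) + 6)² + 102*105 = -72*(-3 + 6)² + 10710 = -72*3² + 10710 = -72*9 + 10710 = -648 + 10710 = 10062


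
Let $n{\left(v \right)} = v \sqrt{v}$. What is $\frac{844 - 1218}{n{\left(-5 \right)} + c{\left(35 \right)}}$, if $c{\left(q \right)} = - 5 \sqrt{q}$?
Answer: $\frac{374}{5 \left(\sqrt{35} + i \sqrt{5}\right)} \approx 11.063 - 4.1814 i$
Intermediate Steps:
$n{\left(v \right)} = v^{\frac{3}{2}}$
$\frac{844 - 1218}{n{\left(-5 \right)} + c{\left(35 \right)}} = \frac{844 - 1218}{\left(-5\right)^{\frac{3}{2}} - 5 \sqrt{35}} = - \frac{374}{- 5 i \sqrt{5} - 5 \sqrt{35}} = - \frac{374}{- 5 \sqrt{35} - 5 i \sqrt{5}}$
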